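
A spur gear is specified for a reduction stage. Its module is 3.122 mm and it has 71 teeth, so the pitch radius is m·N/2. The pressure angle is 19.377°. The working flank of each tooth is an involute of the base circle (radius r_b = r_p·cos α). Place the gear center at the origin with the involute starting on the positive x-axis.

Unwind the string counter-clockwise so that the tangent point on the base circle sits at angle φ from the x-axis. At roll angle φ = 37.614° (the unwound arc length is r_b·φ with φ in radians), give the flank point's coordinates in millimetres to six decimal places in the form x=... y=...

x=124.713076 y=9.441966

pitch radius r_p = m·N/2 = 3.122·71/2 = 110.831000
base radius r_b = r_p·cos α = 110.831000·cos 19.377° = 104.553080
roll angle φ = 37.614° = 0.65648814 rad
x = r_b·(cos φ + φ·sin φ) = 104.553080·(0.79214053 + 0.65648814·0.61033874) = 124.713076
y = r_b·(sin φ − φ·cos φ) = 104.553080·(0.61033874 − 0.65648814·0.79214053) = 9.441966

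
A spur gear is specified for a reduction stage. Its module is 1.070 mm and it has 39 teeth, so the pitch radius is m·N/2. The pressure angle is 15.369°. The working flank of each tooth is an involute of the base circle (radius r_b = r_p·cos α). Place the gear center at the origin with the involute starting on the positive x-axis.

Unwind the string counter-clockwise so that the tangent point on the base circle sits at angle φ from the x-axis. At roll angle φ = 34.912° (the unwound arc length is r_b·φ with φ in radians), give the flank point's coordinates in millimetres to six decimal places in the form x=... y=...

pitch radius r_p = m·N/2 = 1.070·39/2 = 20.865000
base radius r_b = r_p·cos α = 20.865000·cos 15.369° = 20.118846
roll angle φ = 34.912° = 0.60932935 rad
x = r_b·(cos φ + φ·sin φ) = 20.118846·(0.82003203 + 0.60932935·0.57231763) = 23.514141
y = r_b·(sin φ − φ·cos φ) = 20.118846·(0.57231763 − 0.60932935·0.82003203) = 1.461595

x=23.514141 y=1.461595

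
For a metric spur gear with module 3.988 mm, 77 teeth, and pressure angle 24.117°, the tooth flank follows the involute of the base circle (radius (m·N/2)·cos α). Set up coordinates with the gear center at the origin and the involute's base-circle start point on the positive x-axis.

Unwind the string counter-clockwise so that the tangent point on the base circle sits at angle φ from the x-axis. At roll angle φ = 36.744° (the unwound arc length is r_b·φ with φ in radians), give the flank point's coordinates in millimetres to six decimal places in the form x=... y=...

pitch radius r_p = m·N/2 = 3.988·77/2 = 153.538000
base radius r_b = r_p·cos α = 153.538000·cos 24.117° = 140.136126
roll angle φ = 36.744° = 0.64130378 rad
x = r_b·(cos φ + φ·sin φ) = 140.136126·(0.80131646 + 0.64130378·0.59824069) = 166.057173
y = r_b·(sin φ − φ·cos φ) = 140.136126·(0.59824069 − 0.64130378·0.80131646) = 11.820960

x=166.057173 y=11.820960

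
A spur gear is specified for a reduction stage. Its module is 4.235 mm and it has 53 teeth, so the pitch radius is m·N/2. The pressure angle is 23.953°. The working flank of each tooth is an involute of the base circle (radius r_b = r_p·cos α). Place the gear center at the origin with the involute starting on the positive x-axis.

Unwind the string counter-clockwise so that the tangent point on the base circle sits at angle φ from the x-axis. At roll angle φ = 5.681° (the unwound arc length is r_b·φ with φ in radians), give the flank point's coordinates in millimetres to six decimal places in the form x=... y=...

x=103.065247 y=0.033292

pitch radius r_p = m·N/2 = 4.235·53/2 = 112.227500
base radius r_b = r_p·cos α = 112.227500·cos 23.953° = 102.562333
roll angle φ = 5.681° = 0.09915215 rad
x = r_b·(cos φ + φ·sin φ) = 102.562333·(0.99508845 + 0.09915215·0.09898977) = 103.065247
y = r_b·(sin φ − φ·cos φ) = 102.562333·(0.09898977 − 0.09915215·0.99508845) = 0.033292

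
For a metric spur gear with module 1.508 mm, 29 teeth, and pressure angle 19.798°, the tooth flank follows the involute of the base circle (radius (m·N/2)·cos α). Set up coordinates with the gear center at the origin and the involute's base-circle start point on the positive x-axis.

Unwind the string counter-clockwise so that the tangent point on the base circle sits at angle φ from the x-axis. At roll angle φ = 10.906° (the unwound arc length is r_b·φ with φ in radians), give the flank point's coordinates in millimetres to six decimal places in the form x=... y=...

pitch radius r_p = m·N/2 = 1.508·29/2 = 21.866000
base radius r_b = r_p·cos α = 21.866000·cos 19.798° = 20.573557
roll angle φ = 10.906° = 0.19034561 rad
x = r_b·(cos φ + φ·sin φ) = 20.573557·(0.98193891 + 0.19034561·0.18919827) = 20.942893
y = r_b·(sin φ − φ·cos φ) = 20.573557·(0.18919827 − 0.19034561·0.98193891) = 0.047124

x=20.942893 y=0.047124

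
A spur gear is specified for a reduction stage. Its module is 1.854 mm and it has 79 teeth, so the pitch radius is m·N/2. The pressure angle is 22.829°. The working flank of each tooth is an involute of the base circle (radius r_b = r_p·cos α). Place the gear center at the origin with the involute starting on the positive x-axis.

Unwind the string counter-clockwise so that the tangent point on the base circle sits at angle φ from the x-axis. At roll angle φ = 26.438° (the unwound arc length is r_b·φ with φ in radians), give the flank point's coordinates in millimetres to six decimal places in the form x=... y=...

x=74.304042 y=2.163726

pitch radius r_p = m·N/2 = 1.854·79/2 = 73.233000
base radius r_b = r_p·cos α = 73.233000·cos 22.829° = 67.496432
roll angle φ = 26.438° = 0.46143015 rad
x = r_b·(cos φ + φ·sin φ) = 67.496432·(0.89541667 + 0.46143015·0.44522914) = 74.304042
y = r_b·(sin φ − φ·cos φ) = 67.496432·(0.44522914 − 0.46143015·0.89541667) = 2.163726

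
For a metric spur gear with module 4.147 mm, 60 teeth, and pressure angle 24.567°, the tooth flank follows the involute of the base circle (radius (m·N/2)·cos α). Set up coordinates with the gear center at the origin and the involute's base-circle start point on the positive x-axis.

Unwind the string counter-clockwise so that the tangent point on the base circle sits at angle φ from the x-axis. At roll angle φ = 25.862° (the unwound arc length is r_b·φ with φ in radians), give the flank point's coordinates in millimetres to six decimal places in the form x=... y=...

pitch radius r_p = m·N/2 = 4.147·60/2 = 124.410000
base radius r_b = r_p·cos α = 124.410000·cos 24.567° = 113.147874
roll angle φ = 25.862° = 0.45137705 rad
x = r_b·(cos φ + φ·sin φ) = 113.147874·(0.89984728 + 0.45137705·0.43620508) = 124.093827
y = r_b·(sin φ − φ·cos φ) = 113.147874·(0.43620508 − 0.45137705·0.89984728) = 3.398359

x=124.093827 y=3.398359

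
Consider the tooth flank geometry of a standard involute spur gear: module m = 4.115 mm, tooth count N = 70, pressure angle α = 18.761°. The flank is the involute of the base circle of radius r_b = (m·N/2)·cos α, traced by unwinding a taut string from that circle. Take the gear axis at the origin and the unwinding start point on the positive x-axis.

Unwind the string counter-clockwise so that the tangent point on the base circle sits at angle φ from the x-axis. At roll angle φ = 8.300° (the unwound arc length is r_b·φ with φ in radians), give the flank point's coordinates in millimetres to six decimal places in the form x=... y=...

pitch radius r_p = m·N/2 = 4.115·70/2 = 144.025000
base radius r_b = r_p·cos α = 144.025000·cos 18.761° = 136.372721
roll angle φ = 8.300° = 0.14486233 rad
x = r_b·(cos φ + φ·sin φ) = 136.372721·(0.98952579 + 0.14486233·0.14435620) = 137.796120
y = r_b·(sin φ − φ·cos φ) = 136.372721·(0.14435620 − 0.14486233·0.98952579) = 0.137899

x=137.796120 y=0.137899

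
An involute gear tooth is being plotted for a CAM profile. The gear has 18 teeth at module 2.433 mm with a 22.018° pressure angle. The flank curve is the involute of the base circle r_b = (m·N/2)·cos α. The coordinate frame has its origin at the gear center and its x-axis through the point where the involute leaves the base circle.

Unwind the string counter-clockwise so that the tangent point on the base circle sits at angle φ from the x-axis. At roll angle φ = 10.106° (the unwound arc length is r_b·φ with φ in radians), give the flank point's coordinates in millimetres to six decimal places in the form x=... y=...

pitch radius r_p = m·N/2 = 2.433·18/2 = 21.897000
base radius r_b = r_p·cos α = 21.897000·cos 22.018° = 20.299967
roll angle φ = 10.106° = 0.17638297 rad
x = r_b·(cos φ + φ·sin φ) = 20.299967·(0.98448481 + 0.17638297·0.17546982) = 20.613291
y = r_b·(sin φ − φ·cos φ) = 20.299967·(0.17546982 − 0.17638297·0.98448481) = 0.037016

x=20.613291 y=0.037016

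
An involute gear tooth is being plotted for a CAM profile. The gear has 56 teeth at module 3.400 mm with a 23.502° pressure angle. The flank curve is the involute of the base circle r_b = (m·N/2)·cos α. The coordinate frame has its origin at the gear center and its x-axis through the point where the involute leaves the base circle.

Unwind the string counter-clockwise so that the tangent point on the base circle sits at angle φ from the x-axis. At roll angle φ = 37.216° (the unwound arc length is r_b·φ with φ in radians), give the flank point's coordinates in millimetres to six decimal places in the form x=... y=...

pitch radius r_p = m·N/2 = 3.400·56/2 = 95.200000
base radius r_b = r_p·cos α = 95.200000·cos 23.502° = 87.302794
roll angle φ = 37.216° = 0.64954173 rad
x = r_b·(cos φ + φ·sin φ) = 87.302794·(0.79636105 + 0.64954173·0.60482152) = 103.822043
y = r_b·(sin φ − φ·cos φ) = 87.302794·(0.60482152 − 0.64954173·0.79636105) = 7.643516

x=103.822043 y=7.643516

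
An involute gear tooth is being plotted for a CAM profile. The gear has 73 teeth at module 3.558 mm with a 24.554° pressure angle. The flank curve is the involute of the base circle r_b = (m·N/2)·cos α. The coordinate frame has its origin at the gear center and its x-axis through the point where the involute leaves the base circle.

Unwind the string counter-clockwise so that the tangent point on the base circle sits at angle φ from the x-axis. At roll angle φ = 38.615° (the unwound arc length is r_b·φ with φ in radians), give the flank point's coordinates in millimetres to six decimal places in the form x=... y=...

pitch radius r_p = m·N/2 = 3.558·73/2 = 129.867000
base radius r_b = r_p·cos α = 129.867000·cos 24.554° = 118.123131
roll angle φ = 38.615° = 0.67395889 rad
x = r_b·(cos φ + φ·sin φ) = 118.123131·(0.78135711 + 0.67395889·0.62408418) = 141.979774
y = r_b·(sin φ − φ·cos φ) = 118.123131·(0.62408418 − 0.67395889·0.78135711) = 11.514832

x=141.979774 y=11.514832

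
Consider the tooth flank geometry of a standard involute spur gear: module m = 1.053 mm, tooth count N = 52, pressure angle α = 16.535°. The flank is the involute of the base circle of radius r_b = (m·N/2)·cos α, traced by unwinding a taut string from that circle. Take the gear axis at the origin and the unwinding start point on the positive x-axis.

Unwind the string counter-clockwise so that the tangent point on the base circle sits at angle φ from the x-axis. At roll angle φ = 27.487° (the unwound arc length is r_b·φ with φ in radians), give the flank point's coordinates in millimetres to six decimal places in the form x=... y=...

pitch radius r_p = m·N/2 = 1.053·52/2 = 27.378000
base radius r_b = r_p·cos α = 27.378000·cos 16.535° = 26.245812
roll angle φ = 27.487° = 0.47973865 rad
x = r_b·(cos φ + φ·sin φ) = 26.245812·(0.88711558 + 0.47973865·0.46154734) = 29.094471
y = r_b·(sin φ − φ·cos φ) = 26.245812·(0.46154734 − 0.47973865·0.88711558) = 0.943897

x=29.094471 y=0.943897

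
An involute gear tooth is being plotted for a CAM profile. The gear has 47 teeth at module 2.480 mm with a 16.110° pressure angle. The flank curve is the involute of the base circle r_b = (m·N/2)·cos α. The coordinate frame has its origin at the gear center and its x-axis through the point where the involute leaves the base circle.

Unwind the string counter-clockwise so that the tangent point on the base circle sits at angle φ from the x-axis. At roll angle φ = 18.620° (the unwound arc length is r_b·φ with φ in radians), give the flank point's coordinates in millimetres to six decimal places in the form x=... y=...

pitch radius r_p = m·N/2 = 2.480·47/2 = 58.280000
base radius r_b = r_p·cos α = 58.280000·cos 16.110° = 55.991387
roll angle φ = 18.620° = 0.32498031 rad
x = r_b·(cos φ + φ·sin φ) = 55.991387·(0.94765701 + 0.32498031·0.31929012) = 58.870466
y = r_b·(sin φ − φ·cos φ) = 55.991387·(0.31929012 − 0.32498031·0.94765701) = 0.633837

x=58.870466 y=0.633837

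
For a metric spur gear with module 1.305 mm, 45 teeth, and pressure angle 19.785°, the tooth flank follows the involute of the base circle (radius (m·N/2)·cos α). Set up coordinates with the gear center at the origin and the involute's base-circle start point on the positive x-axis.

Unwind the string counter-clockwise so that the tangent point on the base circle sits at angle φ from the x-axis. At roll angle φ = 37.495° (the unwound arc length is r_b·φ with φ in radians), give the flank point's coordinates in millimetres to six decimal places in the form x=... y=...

pitch radius r_p = m·N/2 = 1.305·45/2 = 29.362500
base radius r_b = r_p·cos α = 29.362500·cos 19.785° = 27.629215
roll angle φ = 37.495° = 0.65441120 rad
x = r_b·(cos φ + φ·sin φ) = 27.629215·(0.79340646 + 0.65441120·0.60869219) = 32.926880
y = r_b·(sin φ − φ·cos φ) = 27.629215·(0.60869219 − 0.65441120·0.79340646) = 2.472210

x=32.926880 y=2.472210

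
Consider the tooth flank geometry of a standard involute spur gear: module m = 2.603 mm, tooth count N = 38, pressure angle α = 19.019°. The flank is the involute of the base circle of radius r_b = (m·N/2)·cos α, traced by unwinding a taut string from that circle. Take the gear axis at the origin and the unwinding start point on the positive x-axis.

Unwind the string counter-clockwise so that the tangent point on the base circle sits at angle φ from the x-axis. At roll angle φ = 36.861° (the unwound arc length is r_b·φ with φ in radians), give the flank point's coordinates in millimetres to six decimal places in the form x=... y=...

x=55.454973 y=3.980867

pitch radius r_p = m·N/2 = 2.603·38/2 = 49.457000
base radius r_b = r_p·cos α = 49.457000·cos 19.019° = 46.757170
roll angle φ = 36.861° = 0.64334582 rad
x = r_b·(cos φ + φ·sin φ) = 46.757170·(0.80009317 + 0.64334582·0.59987576) = 55.454973
y = r_b·(sin φ − φ·cos φ) = 46.757170·(0.59987576 − 0.64334582·0.80009317) = 3.980867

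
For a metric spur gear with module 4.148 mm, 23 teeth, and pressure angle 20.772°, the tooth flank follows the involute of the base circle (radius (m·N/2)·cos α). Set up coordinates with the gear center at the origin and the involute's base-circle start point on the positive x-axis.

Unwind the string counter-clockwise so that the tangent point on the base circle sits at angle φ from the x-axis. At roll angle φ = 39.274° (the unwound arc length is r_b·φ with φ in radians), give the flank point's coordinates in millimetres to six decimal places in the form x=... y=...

pitch radius r_p = m·N/2 = 4.148·23/2 = 47.702000
base radius r_b = r_p·cos α = 47.702000·cos 20.772° = 44.601327
roll angle φ = 39.274° = 0.68546061 rad
x = r_b·(cos φ + φ·sin φ) = 44.601327·(0.77412755 + 0.68546061·0.63302965) = 53.880385
y = r_b·(sin φ − φ·cos φ) = 44.601327·(0.63302965 − 0.68546061·0.77412755) = 4.566984

x=53.880385 y=4.566984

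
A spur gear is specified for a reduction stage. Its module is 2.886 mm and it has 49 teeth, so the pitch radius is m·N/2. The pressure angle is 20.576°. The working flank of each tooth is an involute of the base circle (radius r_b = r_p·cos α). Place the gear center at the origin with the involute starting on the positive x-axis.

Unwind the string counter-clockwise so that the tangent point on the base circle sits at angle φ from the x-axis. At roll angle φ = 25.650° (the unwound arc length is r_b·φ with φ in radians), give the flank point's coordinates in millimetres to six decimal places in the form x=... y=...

pitch radius r_p = m·N/2 = 2.886·49/2 = 70.707000
base radius r_b = r_p·cos α = 70.707000·cos 20.576° = 66.196377
roll angle φ = 25.650° = 0.44767695 rad
x = r_b·(cos φ + φ·sin φ) = 66.196377·(0.90145512 + 0.44767695·0.43287258) = 72.501065
y = r_b·(sin φ − φ·cos φ) = 66.196377·(0.43287258 − 0.44767695·0.90145512) = 1.940342

x=72.501065 y=1.940342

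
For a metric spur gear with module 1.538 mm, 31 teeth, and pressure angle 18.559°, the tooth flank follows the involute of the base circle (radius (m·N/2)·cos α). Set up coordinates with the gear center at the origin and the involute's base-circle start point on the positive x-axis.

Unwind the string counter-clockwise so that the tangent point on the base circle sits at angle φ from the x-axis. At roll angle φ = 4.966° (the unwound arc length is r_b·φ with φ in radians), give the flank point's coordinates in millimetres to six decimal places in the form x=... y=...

pitch radius r_p = m·N/2 = 1.538·31/2 = 23.839000
base radius r_b = r_p·cos α = 23.839000·cos 18.559° = 22.599286
roll angle φ = 4.966° = 0.08667305 rad
x = r_b·(cos φ + φ·sin φ) = 22.599286·(0.99624624 + 0.08667305·0.08656457) = 22.684012
y = r_b·(sin φ − φ·cos φ) = 22.599286·(0.08656457 − 0.08667305·0.99624624) = 0.004901

x=22.684012 y=0.004901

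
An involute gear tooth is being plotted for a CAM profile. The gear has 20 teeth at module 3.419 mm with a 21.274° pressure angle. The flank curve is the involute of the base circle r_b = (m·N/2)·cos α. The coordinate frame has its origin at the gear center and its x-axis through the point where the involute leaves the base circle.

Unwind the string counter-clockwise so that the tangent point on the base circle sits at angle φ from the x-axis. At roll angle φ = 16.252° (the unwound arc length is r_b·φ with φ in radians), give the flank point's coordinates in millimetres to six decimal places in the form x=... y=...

x=33.116190 y=0.240426

pitch radius r_p = m·N/2 = 3.419·20/2 = 34.190000
base radius r_b = r_p·cos α = 34.190000·cos 21.274° = 31.860156
roll angle φ = 16.252° = 0.28365091 rad
x = r_b·(cos φ + φ·sin φ) = 31.860156·(0.96004009 + 0.28365091·0.27986253) = 33.116190
y = r_b·(sin φ − φ·cos φ) = 31.860156·(0.27986253 − 0.28365091·0.96004009) = 0.240426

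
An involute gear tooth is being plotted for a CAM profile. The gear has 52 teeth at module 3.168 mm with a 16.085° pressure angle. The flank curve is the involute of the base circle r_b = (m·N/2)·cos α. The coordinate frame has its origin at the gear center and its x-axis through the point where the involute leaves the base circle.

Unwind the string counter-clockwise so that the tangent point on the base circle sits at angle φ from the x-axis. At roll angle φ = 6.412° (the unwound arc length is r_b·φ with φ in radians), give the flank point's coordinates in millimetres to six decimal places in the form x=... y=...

x=79.637479 y=0.036929

pitch radius r_p = m·N/2 = 3.168·52/2 = 82.368000
base radius r_b = r_p·cos α = 82.368000·cos 16.085° = 79.143435
roll angle φ = 6.412° = 0.11191051 rad
x = r_b·(cos φ + φ·sin φ) = 79.143435·(0.99374455 + 0.11191051·0.11167706) = 79.637479
y = r_b·(sin φ − φ·cos φ) = 79.143435·(0.11167706 − 0.11191051·0.99374455) = 0.036929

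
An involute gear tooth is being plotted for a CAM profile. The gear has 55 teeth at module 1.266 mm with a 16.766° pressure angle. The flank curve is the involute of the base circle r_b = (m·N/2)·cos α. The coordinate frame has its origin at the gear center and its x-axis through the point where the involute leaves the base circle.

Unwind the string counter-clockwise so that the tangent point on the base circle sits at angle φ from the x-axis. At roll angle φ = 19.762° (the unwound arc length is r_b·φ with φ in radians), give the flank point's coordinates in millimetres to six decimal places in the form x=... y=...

pitch radius r_p = m·N/2 = 1.266·55/2 = 34.815000
base radius r_b = r_p·cos α = 34.815000·cos 16.766° = 33.335044
roll angle φ = 19.762° = 0.34491197 rad
x = r_b·(cos φ + φ·sin φ) = 33.335044·(0.94110522 + 0.34491197·0.33811383) = 35.259300
y = r_b·(sin φ − φ·cos φ) = 33.335044·(0.33811383 − 0.34491197·0.94110522) = 0.450536

x=35.259300 y=0.450536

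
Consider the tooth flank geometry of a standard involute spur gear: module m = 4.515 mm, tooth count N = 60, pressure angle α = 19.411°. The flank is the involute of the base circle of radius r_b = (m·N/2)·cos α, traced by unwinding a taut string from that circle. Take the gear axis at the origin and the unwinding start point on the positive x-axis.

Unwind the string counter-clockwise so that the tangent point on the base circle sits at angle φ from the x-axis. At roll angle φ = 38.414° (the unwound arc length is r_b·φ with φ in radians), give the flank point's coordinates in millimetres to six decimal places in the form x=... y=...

pitch radius r_p = m·N/2 = 4.515·60/2 = 135.450000
base radius r_b = r_p·cos α = 135.450000·cos 19.411° = 127.750869
roll angle φ = 38.414° = 0.67045078 rad
x = r_b·(cos φ + φ·sin φ) = 127.750869·(0.78354166 + 0.67045078·0.62133925) = 153.316251
y = r_b·(sin φ − φ·cos φ) = 127.750869·(0.62133925 − 0.67045078·0.78354166) = 12.265762

x=153.316251 y=12.265762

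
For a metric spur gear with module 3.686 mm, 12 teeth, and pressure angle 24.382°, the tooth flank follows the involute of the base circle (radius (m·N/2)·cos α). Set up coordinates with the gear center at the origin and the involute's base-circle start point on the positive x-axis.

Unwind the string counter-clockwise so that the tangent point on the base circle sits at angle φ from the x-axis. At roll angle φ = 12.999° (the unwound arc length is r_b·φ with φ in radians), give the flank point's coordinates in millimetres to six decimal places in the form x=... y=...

pitch radius r_p = m·N/2 = 3.686·12/2 = 22.116000
base radius r_b = r_p·cos α = 22.116000·cos 24.382° = 20.143549
roll angle φ = 12.999° = 0.22687535 rad
x = r_b·(cos φ + φ·sin φ) = 20.143549·(0.97437399 + 0.22687535·0.22493405) = 20.655316
y = r_b·(sin φ − φ·cos φ) = 20.143549·(0.22493405 − 0.22687535·0.97437399) = 0.078008

x=20.655316 y=0.078008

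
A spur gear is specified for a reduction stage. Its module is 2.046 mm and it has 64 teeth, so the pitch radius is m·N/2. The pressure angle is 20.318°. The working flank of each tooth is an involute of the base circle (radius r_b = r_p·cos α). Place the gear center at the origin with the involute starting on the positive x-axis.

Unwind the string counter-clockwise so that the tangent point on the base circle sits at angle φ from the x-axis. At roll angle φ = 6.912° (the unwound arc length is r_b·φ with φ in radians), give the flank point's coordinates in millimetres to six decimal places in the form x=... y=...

pitch radius r_p = m·N/2 = 2.046·64/2 = 65.472000
base radius r_b = r_p·cos α = 65.472000·cos 20.318° = 61.398325
roll angle φ = 6.912° = 0.12063716 rad
x = r_b·(cos φ + φ·sin φ) = 61.398325·(0.99273216 + 0.12063716·0.12034476) = 61.843476
y = r_b·(sin φ − φ·cos φ) = 61.398325·(0.12034476 − 0.12063716·0.99273216) = 0.035880

x=61.843476 y=0.035880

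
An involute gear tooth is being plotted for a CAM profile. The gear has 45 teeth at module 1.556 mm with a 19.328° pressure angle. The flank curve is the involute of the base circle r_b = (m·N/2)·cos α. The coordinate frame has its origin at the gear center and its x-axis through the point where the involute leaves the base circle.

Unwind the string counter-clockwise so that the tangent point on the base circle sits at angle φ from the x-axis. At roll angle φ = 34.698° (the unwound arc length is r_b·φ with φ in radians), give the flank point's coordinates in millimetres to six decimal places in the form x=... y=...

pitch radius r_p = m·N/2 = 1.556·45/2 = 35.010000
base radius r_b = r_p·cos α = 35.010000·cos 19.328° = 33.036813
roll angle φ = 34.698° = 0.60559434 rad
x = r_b·(cos φ + φ·sin φ) = 33.036813·(0.82216391 + 0.60559434·0.56925082) = 38.550623
y = r_b·(sin φ − φ·cos φ) = 33.036813·(0.56925082 − 0.60559434·0.82216391) = 2.357276

x=38.550623 y=2.357276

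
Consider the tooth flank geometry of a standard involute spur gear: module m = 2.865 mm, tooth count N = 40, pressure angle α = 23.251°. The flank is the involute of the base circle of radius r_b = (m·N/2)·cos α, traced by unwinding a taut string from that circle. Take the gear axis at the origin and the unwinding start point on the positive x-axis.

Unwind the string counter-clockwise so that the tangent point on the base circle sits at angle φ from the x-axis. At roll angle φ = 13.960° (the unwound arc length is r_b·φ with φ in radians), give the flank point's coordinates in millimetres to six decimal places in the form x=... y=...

pitch radius r_p = m·N/2 = 2.865·40/2 = 57.300000
base radius r_b = r_p·cos α = 57.300000·cos 23.251° = 52.646342
roll angle φ = 13.960° = 0.24364796 rad
x = r_b·(cos φ + φ·sin φ) = 52.646342·(0.97046438 + 0.24364796·0.24124444) = 54.185884
y = r_b·(sin φ − φ·cos φ) = 52.646342·(0.24124444 − 0.24364796·0.97046438) = 0.252322

x=54.185884 y=0.252322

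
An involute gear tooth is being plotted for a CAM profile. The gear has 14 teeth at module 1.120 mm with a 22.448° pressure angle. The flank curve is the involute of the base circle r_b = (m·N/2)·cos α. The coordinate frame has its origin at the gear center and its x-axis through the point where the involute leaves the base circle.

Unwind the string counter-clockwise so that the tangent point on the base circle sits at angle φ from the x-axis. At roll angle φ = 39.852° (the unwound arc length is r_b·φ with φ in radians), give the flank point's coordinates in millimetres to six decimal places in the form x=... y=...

pitch radius r_p = m·N/2 = 1.120·14/2 = 7.840000
base radius r_b = r_p·cos α = 7.840000·cos 22.448° = 7.245935
roll angle φ = 39.852° = 0.69554861 rad
x = r_b·(cos φ + φ·sin φ) = 7.245935·(0.76770226 + 0.69554861·0.64080671) = 8.792323
y = r_b·(sin φ − φ·cos φ) = 7.245935·(0.64080671 − 0.69554861·0.76770226) = 0.774101

x=8.792323 y=0.774101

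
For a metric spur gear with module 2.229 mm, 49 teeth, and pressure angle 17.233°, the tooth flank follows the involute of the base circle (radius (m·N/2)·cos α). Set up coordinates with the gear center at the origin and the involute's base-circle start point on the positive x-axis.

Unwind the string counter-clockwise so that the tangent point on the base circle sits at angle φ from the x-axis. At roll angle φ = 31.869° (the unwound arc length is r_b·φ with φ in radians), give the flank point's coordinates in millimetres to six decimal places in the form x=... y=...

pitch radius r_p = m·N/2 = 2.229·49/2 = 54.610500
base radius r_b = r_p·cos α = 54.610500·cos 17.233° = 52.158919
roll angle φ = 31.869° = 0.55621898 rad
x = r_b·(cos φ + φ·sin φ) = 52.158919·(0.84925748 + 0.55621898·0.52797892) = 59.613961
y = r_b·(sin φ − φ·cos φ) = 52.158919·(0.52797892 − 0.55621898·0.84925748) = 2.900338

x=59.613961 y=2.900338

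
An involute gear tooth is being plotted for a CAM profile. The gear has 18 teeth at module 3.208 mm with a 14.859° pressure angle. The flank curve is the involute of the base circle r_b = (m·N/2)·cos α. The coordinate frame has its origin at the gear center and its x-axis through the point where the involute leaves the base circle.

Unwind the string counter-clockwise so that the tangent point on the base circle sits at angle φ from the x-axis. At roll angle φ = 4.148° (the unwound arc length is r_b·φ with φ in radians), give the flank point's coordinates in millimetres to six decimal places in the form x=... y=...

x=27.979552 y=0.003528

pitch radius r_p = m·N/2 = 3.208·18/2 = 28.872000
base radius r_b = r_p·cos α = 28.872000·cos 14.859° = 27.906515
roll angle φ = 4.148° = 0.07239626 rad
x = r_b·(cos φ + φ·sin φ) = 27.906515·(0.99738054 + 0.07239626·0.07233303) = 27.979552
y = r_b·(sin φ − φ·cos φ) = 27.906515·(0.07233303 − 0.07239626·0.99738054) = 0.003528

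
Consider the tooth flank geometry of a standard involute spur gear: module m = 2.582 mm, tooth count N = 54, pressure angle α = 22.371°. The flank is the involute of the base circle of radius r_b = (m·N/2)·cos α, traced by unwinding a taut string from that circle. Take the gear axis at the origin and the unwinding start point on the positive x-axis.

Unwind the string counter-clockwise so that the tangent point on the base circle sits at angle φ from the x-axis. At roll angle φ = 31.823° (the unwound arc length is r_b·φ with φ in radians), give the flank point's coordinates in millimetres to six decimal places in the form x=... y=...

pitch radius r_p = m·N/2 = 2.582·54/2 = 69.714000
base radius r_b = r_p·cos α = 69.714000·cos 22.371° = 64.467240
roll angle φ = 31.823° = 0.55541613 rad
x = r_b·(cos φ + φ·sin φ) = 64.467240·(0.84968109 + 0.55541613·0.52729692) = 73.657065
y = r_b·(sin φ − φ·cos φ) = 64.467240·(0.52729692 − 0.55541613·0.84968109) = 3.569573

x=73.657065 y=3.569573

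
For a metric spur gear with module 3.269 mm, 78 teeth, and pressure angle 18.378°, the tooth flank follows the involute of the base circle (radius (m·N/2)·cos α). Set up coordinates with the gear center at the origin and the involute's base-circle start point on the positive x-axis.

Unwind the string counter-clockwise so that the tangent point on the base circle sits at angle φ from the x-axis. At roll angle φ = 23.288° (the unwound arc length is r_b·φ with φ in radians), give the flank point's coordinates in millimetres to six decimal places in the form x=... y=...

x=130.573479 y=2.663546

pitch radius r_p = m·N/2 = 3.269·78/2 = 127.491000
base radius r_b = r_p·cos α = 127.491000·cos 18.378° = 120.988595
roll angle φ = 23.288° = 0.40645228 rad
x = r_b·(cos φ + φ·sin φ) = 120.988595·(0.91852920 + 0.40645228·0.39535313) = 130.573479
y = r_b·(sin φ − φ·cos φ) = 120.988595·(0.39535313 − 0.40645228·0.91852920) = 2.663546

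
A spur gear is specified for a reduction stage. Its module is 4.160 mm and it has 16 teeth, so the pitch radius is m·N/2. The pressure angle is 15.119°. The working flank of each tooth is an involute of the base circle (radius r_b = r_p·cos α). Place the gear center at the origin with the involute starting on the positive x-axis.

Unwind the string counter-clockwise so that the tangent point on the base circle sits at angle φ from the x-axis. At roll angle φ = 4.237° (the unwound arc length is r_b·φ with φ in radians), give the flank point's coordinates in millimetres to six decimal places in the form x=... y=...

x=32.215779 y=0.004328

pitch radius r_p = m·N/2 = 4.160·16/2 = 33.280000
base radius r_b = r_p·cos α = 33.280000·cos 15.119° = 32.128052
roll angle φ = 4.237° = 0.07394960 rad
x = r_b·(cos φ + φ·sin φ) = 32.128052·(0.99726697 + 0.07394960·0.07388222) = 32.215779
y = r_b·(sin φ − φ·cos φ) = 32.128052·(0.07388222 − 0.07394960·0.99726697) = 0.004328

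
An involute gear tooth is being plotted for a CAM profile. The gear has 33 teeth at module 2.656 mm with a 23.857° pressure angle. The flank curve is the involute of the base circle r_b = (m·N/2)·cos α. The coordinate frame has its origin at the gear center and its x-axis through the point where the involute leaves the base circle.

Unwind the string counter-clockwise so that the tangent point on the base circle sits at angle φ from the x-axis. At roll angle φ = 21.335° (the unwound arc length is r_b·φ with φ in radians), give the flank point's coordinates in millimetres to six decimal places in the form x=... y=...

pitch radius r_p = m·N/2 = 2.656·33/2 = 43.824000
base radius r_b = r_p·cos α = 43.824000·cos 23.857° = 40.079579
roll angle φ = 21.335° = 0.37236600 rad
x = r_b·(cos φ + φ·sin φ) = 40.079579·(0.93146916 + 0.37236600·0.36382030) = 42.762645
y = r_b·(sin φ − φ·cos φ) = 40.079579·(0.36382030 − 0.37236600·0.93146916) = 0.680265

x=42.762645 y=0.680265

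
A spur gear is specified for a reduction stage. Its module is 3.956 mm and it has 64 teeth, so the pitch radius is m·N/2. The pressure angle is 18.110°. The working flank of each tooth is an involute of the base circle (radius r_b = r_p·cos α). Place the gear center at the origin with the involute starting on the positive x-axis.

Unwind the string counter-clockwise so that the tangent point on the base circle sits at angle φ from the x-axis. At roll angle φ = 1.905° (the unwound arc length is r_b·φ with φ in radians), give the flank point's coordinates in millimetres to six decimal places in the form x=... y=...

pitch radius r_p = m·N/2 = 3.956·64/2 = 126.592000
base radius r_b = r_p·cos α = 126.592000·cos 18.110° = 120.320821
roll angle φ = 1.905° = 0.03324852 rad
x = r_b·(cos φ + φ·sin φ) = 120.320821·(0.99944732 + 0.03324852·0.03324240) = 120.387308
y = r_b·(sin φ − φ·cos φ) = 120.320821·(0.03324240 − 0.03324852·0.99944732) = 0.001474

x=120.387308 y=0.001474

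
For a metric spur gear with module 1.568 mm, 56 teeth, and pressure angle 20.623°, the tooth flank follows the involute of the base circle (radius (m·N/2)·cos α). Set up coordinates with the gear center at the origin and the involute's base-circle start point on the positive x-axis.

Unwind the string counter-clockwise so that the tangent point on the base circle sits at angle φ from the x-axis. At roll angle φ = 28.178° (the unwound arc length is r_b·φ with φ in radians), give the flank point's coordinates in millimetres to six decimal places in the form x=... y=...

pitch radius r_p = m·N/2 = 1.568·56/2 = 43.904000
base radius r_b = r_p·cos α = 43.904000·cos 20.623° = 41.090554
roll angle φ = 28.178° = 0.49179888 rad
x = r_b·(cos φ + φ·sin φ) = 41.090554·(0.88148483 + 0.49179888·0.47221233) = 45.763303
y = r_b·(sin φ − φ·cos φ) = 41.090554·(0.47221233 − 0.49179888·0.88148483) = 1.590167

x=45.763303 y=1.590167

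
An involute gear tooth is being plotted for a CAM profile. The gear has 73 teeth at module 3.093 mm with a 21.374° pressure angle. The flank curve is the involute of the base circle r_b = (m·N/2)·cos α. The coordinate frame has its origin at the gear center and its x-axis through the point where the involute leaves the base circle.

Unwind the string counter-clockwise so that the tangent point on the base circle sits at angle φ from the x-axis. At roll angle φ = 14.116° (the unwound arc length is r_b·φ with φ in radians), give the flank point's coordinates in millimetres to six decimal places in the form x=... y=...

pitch radius r_p = m·N/2 = 3.093·73/2 = 112.894500
base radius r_b = r_p·cos α = 112.894500·cos 21.374° = 105.129763
roll angle φ = 14.116° = 0.24637068 rad
x = r_b·(cos φ + φ·sin φ) = 105.129763·(0.96980395 + 0.24637068·0.24388584) = 108.272119
y = r_b·(sin φ − φ·cos φ) = 105.129763·(0.24388584 − 0.24637068·0.96980395) = 0.520874

x=108.272119 y=0.520874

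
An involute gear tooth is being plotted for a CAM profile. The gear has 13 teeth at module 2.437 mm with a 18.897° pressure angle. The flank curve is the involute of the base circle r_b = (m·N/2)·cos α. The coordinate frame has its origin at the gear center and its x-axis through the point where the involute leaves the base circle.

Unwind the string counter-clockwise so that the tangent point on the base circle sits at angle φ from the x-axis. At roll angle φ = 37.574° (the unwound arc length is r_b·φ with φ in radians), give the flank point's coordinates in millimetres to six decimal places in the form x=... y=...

x=17.871046 y=1.349232

pitch radius r_p = m·N/2 = 2.437·13/2 = 15.840500
base radius r_b = r_p·cos α = 15.840500·cos 18.897° = 14.986734
roll angle φ = 37.574° = 0.65579001 rad
x = r_b·(cos φ + φ·sin φ) = 14.986734·(0.79256644 + 0.65579001·0.60978557) = 17.871046
y = r_b·(sin φ − φ·cos φ) = 14.986734·(0.60978557 − 0.65579001·0.79256644) = 1.349232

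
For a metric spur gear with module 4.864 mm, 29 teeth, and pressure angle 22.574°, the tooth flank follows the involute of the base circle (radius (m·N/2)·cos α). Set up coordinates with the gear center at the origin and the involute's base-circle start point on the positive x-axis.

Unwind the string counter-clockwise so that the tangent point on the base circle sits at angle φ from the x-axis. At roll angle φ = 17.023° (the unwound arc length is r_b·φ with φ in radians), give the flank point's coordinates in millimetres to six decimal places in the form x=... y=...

pitch radius r_p = m·N/2 = 4.864·29/2 = 70.528000
base radius r_b = r_p·cos α = 70.528000·cos 22.574° = 65.124463
roll angle φ = 17.023° = 0.29710740 rad
x = r_b·(cos φ + φ·sin φ) = 65.124463·(0.95618731 + 0.29710740·0.29275557) = 67.935701
y = r_b·(sin φ − φ·cos φ) = 65.124463·(0.29275557 − 0.29710740·0.95618731) = 0.564319

x=67.935701 y=0.564319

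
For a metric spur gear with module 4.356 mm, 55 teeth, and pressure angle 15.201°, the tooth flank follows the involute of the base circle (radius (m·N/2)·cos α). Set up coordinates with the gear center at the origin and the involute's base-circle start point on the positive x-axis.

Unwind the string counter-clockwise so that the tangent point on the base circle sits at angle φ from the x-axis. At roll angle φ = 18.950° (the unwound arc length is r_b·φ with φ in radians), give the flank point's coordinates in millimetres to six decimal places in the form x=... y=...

pitch radius r_p = m·N/2 = 4.356·55/2 = 119.790000
base radius r_b = r_p·cos α = 119.790000·cos 15.201° = 115.598778
roll angle φ = 18.950° = 0.33073989 rad
x = r_b·(cos φ + φ·sin φ) = 115.598778·(0.94580233 + 0.33073989·0.32474291) = 121.749530
y = r_b·(sin φ − φ·cos φ) = 115.598778·(0.32474291 − 0.33073989·0.94580233) = 1.378903

x=121.749530 y=1.378903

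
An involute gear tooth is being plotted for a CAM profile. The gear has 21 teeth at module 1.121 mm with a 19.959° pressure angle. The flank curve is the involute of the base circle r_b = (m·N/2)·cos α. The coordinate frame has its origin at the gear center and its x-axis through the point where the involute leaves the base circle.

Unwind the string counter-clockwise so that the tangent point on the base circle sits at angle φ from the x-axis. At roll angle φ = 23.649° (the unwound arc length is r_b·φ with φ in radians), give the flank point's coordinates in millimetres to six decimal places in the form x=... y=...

x=11.966188 y=0.254933

pitch radius r_p = m·N/2 = 1.121·21/2 = 11.770500
base radius r_b = r_p·cos α = 11.770500·cos 19.959° = 11.063530
roll angle φ = 23.649° = 0.41275291 rad
x = r_b·(cos φ + φ·sin φ) = 11.063530·(0.91602001 + 0.41275291·0.40113257) = 11.966188
y = r_b·(sin φ − φ·cos φ) = 11.063530·(0.40113257 − 0.41275291·0.91602001) = 0.254933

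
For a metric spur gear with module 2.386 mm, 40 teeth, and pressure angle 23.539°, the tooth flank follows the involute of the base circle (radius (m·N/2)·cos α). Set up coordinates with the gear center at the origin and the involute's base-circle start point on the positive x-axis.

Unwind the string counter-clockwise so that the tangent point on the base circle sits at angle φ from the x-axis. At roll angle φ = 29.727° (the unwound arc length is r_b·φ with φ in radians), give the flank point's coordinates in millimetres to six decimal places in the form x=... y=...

x=49.247148 y=1.982429

pitch radius r_p = m·N/2 = 2.386·40/2 = 47.720000
base radius r_b = r_p·cos α = 47.720000·cos 23.539° = 43.749144
roll angle φ = 29.727° = 0.51883403 rad
x = r_b·(cos φ + φ·sin φ) = 43.749144·(0.86839794 + 0.51883403·0.49586795) = 49.247148
y = r_b·(sin φ − φ·cos φ) = 43.749144·(0.49586795 − 0.51883403·0.86839794) = 1.982429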